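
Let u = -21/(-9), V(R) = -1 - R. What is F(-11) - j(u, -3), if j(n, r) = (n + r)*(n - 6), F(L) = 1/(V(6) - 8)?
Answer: -113/45 ≈ -2.5111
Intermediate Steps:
F(L) = -1/15 (F(L) = 1/((-1 - 1*6) - 8) = 1/((-1 - 6) - 8) = 1/(-7 - 8) = 1/(-15) = -1/15)
u = 7/3 (u = -21*(-⅑) = 7/3 ≈ 2.3333)
j(n, r) = (-6 + n)*(n + r) (j(n, r) = (n + r)*(-6 + n) = (-6 + n)*(n + r))
F(-11) - j(u, -3) = -1/15 - ((7/3)² - 6*7/3 - 6*(-3) + (7/3)*(-3)) = -1/15 - (49/9 - 14 + 18 - 7) = -1/15 - 1*22/9 = -1/15 - 22/9 = -113/45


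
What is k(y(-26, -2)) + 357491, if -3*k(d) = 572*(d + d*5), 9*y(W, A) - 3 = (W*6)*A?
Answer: 317451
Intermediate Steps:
y(W, A) = ⅓ + 2*A*W/3 (y(W, A) = ⅓ + ((W*6)*A)/9 = ⅓ + ((6*W)*A)/9 = ⅓ + (6*A*W)/9 = ⅓ + 2*A*W/3)
k(d) = -1144*d (k(d) = -572*(d + d*5)/3 = -572*(d + 5*d)/3 = -572*6*d/3 = -1144*d)
k(y(-26, -2)) + 357491 = -1144*(⅓ + (⅔)*(-2)*(-26)) + 357491 = -1144*(⅓ + 104/3) + 357491 = -1144*35 + 357491 = -40040 + 357491 = 317451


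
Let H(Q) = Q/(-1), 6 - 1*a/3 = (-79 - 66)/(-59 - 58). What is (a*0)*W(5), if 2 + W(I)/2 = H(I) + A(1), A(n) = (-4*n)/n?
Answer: 0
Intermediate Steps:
a = 557/39 (a = 18 - 3*(-79 - 66)/(-59 - 58) = 18 - (-435)/(-117) = 18 - (-435)*(-1)/117 = 18 - 3*145/117 = 18 - 145/39 = 557/39 ≈ 14.282)
A(n) = -4
H(Q) = -Q (H(Q) = Q*(-1) = -Q)
W(I) = -12 - 2*I (W(I) = -4 + 2*(-I - 4) = -4 + 2*(-4 - I) = -4 + (-8 - 2*I) = -12 - 2*I)
(a*0)*W(5) = ((557/39)*0)*(-12 - 2*5) = 0*(-12 - 10) = 0*(-22) = 0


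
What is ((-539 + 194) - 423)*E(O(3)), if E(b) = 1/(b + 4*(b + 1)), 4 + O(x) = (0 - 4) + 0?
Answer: 64/3 ≈ 21.333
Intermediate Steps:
O(x) = -8 (O(x) = -4 + ((0 - 4) + 0) = -4 + (-4 + 0) = -4 - 4 = -8)
E(b) = 1/(4 + 5*b) (E(b) = 1/(b + 4*(1 + b)) = 1/(b + (4 + 4*b)) = 1/(4 + 5*b))
((-539 + 194) - 423)*E(O(3)) = ((-539 + 194) - 423)/(4 + 5*(-8)) = (-345 - 423)/(4 - 40) = -768/(-36) = -768*(-1/36) = 64/3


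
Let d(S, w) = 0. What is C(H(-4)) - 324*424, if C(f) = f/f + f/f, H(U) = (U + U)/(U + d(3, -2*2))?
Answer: -137374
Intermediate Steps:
H(U) = 2 (H(U) = (U + U)/(U + 0) = (2*U)/U = 2)
C(f) = 2 (C(f) = 1 + 1 = 2)
C(H(-4)) - 324*424 = 2 - 324*424 = 2 - 137376 = -137374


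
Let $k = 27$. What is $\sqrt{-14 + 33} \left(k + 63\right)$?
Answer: $90 \sqrt{19} \approx 392.3$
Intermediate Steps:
$\sqrt{-14 + 33} \left(k + 63\right) = \sqrt{-14 + 33} \left(27 + 63\right) = \sqrt{19} \cdot 90 = 90 \sqrt{19}$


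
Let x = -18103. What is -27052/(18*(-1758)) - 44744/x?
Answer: 476400373/143212833 ≈ 3.3265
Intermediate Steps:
-27052/(18*(-1758)) - 44744/x = -27052/(18*(-1758)) - 44744/(-18103) = -27052/(-31644) - 44744*(-1/18103) = -27052*(-1/31644) + 44744/18103 = 6763/7911 + 44744/18103 = 476400373/143212833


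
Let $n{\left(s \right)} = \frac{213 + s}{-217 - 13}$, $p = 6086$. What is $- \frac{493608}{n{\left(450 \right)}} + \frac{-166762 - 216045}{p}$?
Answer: $\frac{13542917749}{79118} \approx 1.7117 \cdot 10^{5}$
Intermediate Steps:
$n{\left(s \right)} = - \frac{213}{230} - \frac{s}{230}$ ($n{\left(s \right)} = \frac{213 + s}{-230} = \left(213 + s\right) \left(- \frac{1}{230}\right) = - \frac{213}{230} - \frac{s}{230}$)
$- \frac{493608}{n{\left(450 \right)}} + \frac{-166762 - 216045}{p} = - \frac{493608}{- \frac{213}{230} - \frac{45}{23}} + \frac{-166762 - 216045}{6086} = - \frac{493608}{- \frac{213}{230} - \frac{45}{23}} + \left(-166762 - 216045\right) \frac{1}{6086} = - \frac{493608}{- \frac{663}{230}} - \frac{382807}{6086} = \left(-493608\right) \left(- \frac{230}{663}\right) - \frac{382807}{6086} = \frac{37843280}{221} - \frac{382807}{6086} = \frac{13542917749}{79118}$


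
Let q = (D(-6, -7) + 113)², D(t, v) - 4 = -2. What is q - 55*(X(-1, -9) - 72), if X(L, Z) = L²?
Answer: 17130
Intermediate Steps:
D(t, v) = 2 (D(t, v) = 4 - 2 = 2)
q = 13225 (q = (2 + 113)² = 115² = 13225)
q - 55*(X(-1, -9) - 72) = 13225 - 55*((-1)² - 72) = 13225 - 55*(1 - 72) = 13225 - 55*(-71) = 13225 + 3905 = 17130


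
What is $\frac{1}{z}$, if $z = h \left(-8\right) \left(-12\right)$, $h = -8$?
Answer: $- \frac{1}{768} \approx -0.0013021$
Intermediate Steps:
$z = -768$ ($z = \left(-8\right) \left(-8\right) \left(-12\right) = 64 \left(-12\right) = -768$)
$\frac{1}{z} = \frac{1}{-768} = - \frac{1}{768}$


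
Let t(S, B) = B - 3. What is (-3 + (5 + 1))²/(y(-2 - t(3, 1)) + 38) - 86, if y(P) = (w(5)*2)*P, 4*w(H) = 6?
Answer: -3259/38 ≈ -85.763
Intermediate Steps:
w(H) = 3/2 (w(H) = (¼)*6 = 3/2)
t(S, B) = -3 + B
y(P) = 3*P (y(P) = ((3/2)*2)*P = 3*P)
(-3 + (5 + 1))²/(y(-2 - t(3, 1)) + 38) - 86 = (-3 + (5 + 1))²/(3*(-2 - (-3 + 1)) + 38) - 86 = (-3 + 6)²/(3*(-2 - 1*(-2)) + 38) - 86 = 3²/(3*(-2 + 2) + 38) - 86 = 9/(3*0 + 38) - 86 = 9/(0 + 38) - 86 = 9/38 - 86 = -3259/38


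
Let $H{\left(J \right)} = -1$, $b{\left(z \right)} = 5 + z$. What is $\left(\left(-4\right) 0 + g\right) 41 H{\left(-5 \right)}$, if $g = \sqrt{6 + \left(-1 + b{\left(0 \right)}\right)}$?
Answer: $- 41 \sqrt{10} \approx -129.65$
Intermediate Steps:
$g = \sqrt{10}$ ($g = \sqrt{6 + \left(-1 + \left(5 + 0\right)\right)} = \sqrt{6 + \left(-1 + 5\right)} = \sqrt{6 + 4} = \sqrt{10} \approx 3.1623$)
$\left(\left(-4\right) 0 + g\right) 41 H{\left(-5 \right)} = \left(\left(-4\right) 0 + \sqrt{10}\right) 41 \left(-1\right) = \left(0 + \sqrt{10}\right) 41 \left(-1\right) = \sqrt{10} \cdot 41 \left(-1\right) = 41 \sqrt{10} \left(-1\right) = - 41 \sqrt{10}$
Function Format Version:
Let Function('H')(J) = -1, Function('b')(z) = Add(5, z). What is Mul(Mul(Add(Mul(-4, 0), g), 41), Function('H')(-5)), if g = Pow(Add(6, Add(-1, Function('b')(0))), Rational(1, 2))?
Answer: Mul(-41, Pow(10, Rational(1, 2))) ≈ -129.65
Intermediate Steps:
g = Pow(10, Rational(1, 2)) (g = Pow(Add(6, Add(-1, Add(5, 0))), Rational(1, 2)) = Pow(Add(6, Add(-1, 5)), Rational(1, 2)) = Pow(Add(6, 4), Rational(1, 2)) = Pow(10, Rational(1, 2)) ≈ 3.1623)
Mul(Mul(Add(Mul(-4, 0), g), 41), Function('H')(-5)) = Mul(Mul(Add(Mul(-4, 0), Pow(10, Rational(1, 2))), 41), -1) = Mul(Mul(Add(0, Pow(10, Rational(1, 2))), 41), -1) = Mul(Mul(Pow(10, Rational(1, 2)), 41), -1) = Mul(Mul(41, Pow(10, Rational(1, 2))), -1) = Mul(-41, Pow(10, Rational(1, 2)))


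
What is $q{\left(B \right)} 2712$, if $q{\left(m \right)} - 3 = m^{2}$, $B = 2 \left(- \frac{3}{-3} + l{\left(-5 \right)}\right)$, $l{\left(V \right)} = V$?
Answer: $181704$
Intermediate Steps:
$B = -8$ ($B = 2 \left(- \frac{3}{-3} - 5\right) = 2 \left(\left(-3\right) \left(- \frac{1}{3}\right) - 5\right) = 2 \left(1 - 5\right) = 2 \left(-4\right) = -8$)
$q{\left(m \right)} = 3 + m^{2}$
$q{\left(B \right)} 2712 = \left(3 + \left(-8\right)^{2}\right) 2712 = \left(3 + 64\right) 2712 = 67 \cdot 2712 = 181704$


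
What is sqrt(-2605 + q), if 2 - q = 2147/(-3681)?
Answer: 38*I*sqrt(2713306)/1227 ≈ 51.014*I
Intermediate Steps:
q = 9509/3681 (q = 2 - 2147/(-3681) = 2 - 2147*(-1)/3681 = 2 - 1*(-2147/3681) = 2 + 2147/3681 = 9509/3681 ≈ 2.5833)
sqrt(-2605 + q) = sqrt(-2605 + 9509/3681) = sqrt(-9579496/3681) = 38*I*sqrt(2713306)/1227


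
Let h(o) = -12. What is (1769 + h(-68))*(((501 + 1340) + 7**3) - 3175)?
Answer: -1741187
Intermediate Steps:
(1769 + h(-68))*(((501 + 1340) + 7**3) - 3175) = (1769 - 12)*(((501 + 1340) + 7**3) - 3175) = 1757*((1841 + 343) - 3175) = 1757*(2184 - 3175) = 1757*(-991) = -1741187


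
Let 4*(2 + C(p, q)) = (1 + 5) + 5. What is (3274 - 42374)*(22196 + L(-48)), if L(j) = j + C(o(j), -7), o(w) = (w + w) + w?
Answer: -866016125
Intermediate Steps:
o(w) = 3*w (o(w) = 2*w + w = 3*w)
C(p, q) = 3/4 (C(p, q) = -2 + ((1 + 5) + 5)/4 = -2 + (6 + 5)/4 = -2 + (1/4)*11 = -2 + 11/4 = 3/4)
L(j) = 3/4 + j (L(j) = j + 3/4 = 3/4 + j)
(3274 - 42374)*(22196 + L(-48)) = (3274 - 42374)*(22196 + (3/4 - 48)) = -39100*(22196 - 189/4) = -39100*88595/4 = -866016125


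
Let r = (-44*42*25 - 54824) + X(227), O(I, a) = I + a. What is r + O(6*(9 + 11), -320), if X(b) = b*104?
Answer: -77616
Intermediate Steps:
X(b) = 104*b
r = -77416 (r = (-44*42*25 - 54824) + 104*227 = (-1848*25 - 54824) + 23608 = (-46200 - 54824) + 23608 = -101024 + 23608 = -77416)
r + O(6*(9 + 11), -320) = -77416 + (6*(9 + 11) - 320) = -77416 + (6*20 - 320) = -77416 + (120 - 320) = -77416 - 200 = -77616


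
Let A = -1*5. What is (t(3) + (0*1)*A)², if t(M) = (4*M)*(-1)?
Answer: 144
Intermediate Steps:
A = -5
t(M) = -4*M
(t(3) + (0*1)*A)² = (-4*3 + (0*1)*(-5))² = (-12 + 0*(-5))² = (-12 + 0)² = (-12)² = 144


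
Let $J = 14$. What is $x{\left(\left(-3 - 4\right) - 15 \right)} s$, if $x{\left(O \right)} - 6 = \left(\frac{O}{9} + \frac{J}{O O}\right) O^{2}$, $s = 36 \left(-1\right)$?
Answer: $41872$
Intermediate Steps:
$s = -36$
$x{\left(O \right)} = 6 + O^{2} \left(\frac{14}{O^{2}} + \frac{O}{9}\right)$ ($x{\left(O \right)} = 6 + \left(\frac{O}{9} + \frac{14}{O O}\right) O^{2} = 6 + \left(O \frac{1}{9} + \frac{14}{O^{2}}\right) O^{2} = 6 + \left(\frac{O}{9} + \frac{14}{O^{2}}\right) O^{2} = 6 + \left(\frac{14}{O^{2}} + \frac{O}{9}\right) O^{2} = 6 + O^{2} \left(\frac{14}{O^{2}} + \frac{O}{9}\right)$)
$x{\left(\left(-3 - 4\right) - 15 \right)} s = \left(20 + \frac{\left(\left(-3 - 4\right) - 15\right)^{3}}{9}\right) \left(-36\right) = \left(20 + \frac{\left(-7 - 15\right)^{3}}{9}\right) \left(-36\right) = \left(20 + \frac{\left(-22\right)^{3}}{9}\right) \left(-36\right) = \left(20 + \frac{1}{9} \left(-10648\right)\right) \left(-36\right) = \left(20 - \frac{10648}{9}\right) \left(-36\right) = \left(- \frac{10468}{9}\right) \left(-36\right) = 41872$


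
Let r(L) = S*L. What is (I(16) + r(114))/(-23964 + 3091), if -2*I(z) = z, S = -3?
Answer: 350/20873 ≈ 0.016768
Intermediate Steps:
I(z) = -z/2
r(L) = -3*L
(I(16) + r(114))/(-23964 + 3091) = (-½*16 - 3*114)/(-23964 + 3091) = (-8 - 342)/(-20873) = -350*(-1/20873) = 350/20873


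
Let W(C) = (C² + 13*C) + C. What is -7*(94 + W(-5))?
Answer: -343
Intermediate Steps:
W(C) = C² + 14*C
-7*(94 + W(-5)) = -7*(94 - 5*(14 - 5)) = -7*(94 - 5*9) = -7*(94 - 45) = -7*49 = -343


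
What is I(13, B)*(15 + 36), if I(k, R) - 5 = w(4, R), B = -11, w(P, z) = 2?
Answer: 357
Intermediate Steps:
I(k, R) = 7 (I(k, R) = 5 + 2 = 7)
I(13, B)*(15 + 36) = 7*(15 + 36) = 7*51 = 357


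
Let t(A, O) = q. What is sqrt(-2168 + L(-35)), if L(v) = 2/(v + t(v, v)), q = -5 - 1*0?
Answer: I*sqrt(216805)/10 ≈ 46.562*I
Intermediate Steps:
q = -5 (q = -5 + 0 = -5)
t(A, O) = -5
L(v) = 2/(-5 + v) (L(v) = 2/(v - 5) = 2/(-5 + v))
sqrt(-2168 + L(-35)) = sqrt(-2168 + 2/(-5 - 35)) = sqrt(-2168 + 2/(-40)) = sqrt(-2168 + 2*(-1/40)) = sqrt(-2168 - 1/20) = sqrt(-43361/20) = I*sqrt(216805)/10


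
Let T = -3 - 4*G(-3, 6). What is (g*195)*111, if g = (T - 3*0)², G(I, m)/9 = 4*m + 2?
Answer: 19084851045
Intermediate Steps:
G(I, m) = 18 + 36*m (G(I, m) = 9*(4*m + 2) = 9*(2 + 4*m) = 18 + 36*m)
T = -939 (T = -3 - 4*(18 + 36*6) = -3 - 4*(18 + 216) = -3 - 4*234 = -3 - 936 = -939)
g = 881721 (g = (-939 - 3*0)² = (-939 + 0)² = (-939)² = 881721)
(g*195)*111 = (881721*195)*111 = 171935595*111 = 19084851045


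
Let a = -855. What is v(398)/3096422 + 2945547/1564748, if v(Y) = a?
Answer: 4559659336647/2422560065828 ≈ 1.8822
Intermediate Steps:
v(Y) = -855
v(398)/3096422 + 2945547/1564748 = -855/3096422 + 2945547/1564748 = 4559659336647/2422560065828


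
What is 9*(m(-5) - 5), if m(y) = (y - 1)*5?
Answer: -315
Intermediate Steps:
m(y) = -5 + 5*y (m(y) = (-1 + y)*5 = -5 + 5*y)
9*(m(-5) - 5) = 9*((-5 + 5*(-5)) - 5) = 9*((-5 - 25) - 5) = 9*(-30 - 5) = 9*(-35) = -315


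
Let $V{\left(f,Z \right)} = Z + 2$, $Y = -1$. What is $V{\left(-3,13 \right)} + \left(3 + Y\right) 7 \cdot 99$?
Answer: $1401$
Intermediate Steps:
$V{\left(f,Z \right)} = 2 + Z$
$V{\left(-3,13 \right)} + \left(3 + Y\right) 7 \cdot 99 = \left(2 + 13\right) + \left(3 - 1\right) 7 \cdot 99 = 15 + 2 \cdot 7 \cdot 99 = 15 + 14 \cdot 99 = 15 + 1386 = 1401$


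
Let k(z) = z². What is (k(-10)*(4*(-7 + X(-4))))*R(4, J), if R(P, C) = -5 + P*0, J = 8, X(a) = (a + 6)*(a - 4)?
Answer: 46000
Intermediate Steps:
X(a) = (-4 + a)*(6 + a) (X(a) = (6 + a)*(-4 + a) = (-4 + a)*(6 + a))
R(P, C) = -5 (R(P, C) = -5 + 0 = -5)
(k(-10)*(4*(-7 + X(-4))))*R(4, J) = ((-10)²*(4*(-7 + (-24 + (-4)² + 2*(-4)))))*(-5) = (100*(4*(-7 + (-24 + 16 - 8))))*(-5) = (100*(4*(-7 - 16)))*(-5) = (100*(4*(-23)))*(-5) = (100*(-92))*(-5) = -9200*(-5) = 46000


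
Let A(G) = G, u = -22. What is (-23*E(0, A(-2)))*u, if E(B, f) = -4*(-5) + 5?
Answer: 12650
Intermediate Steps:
E(B, f) = 25 (E(B, f) = 20 + 5 = 25)
(-23*E(0, A(-2)))*u = -23*25*(-22) = -575*(-22) = 12650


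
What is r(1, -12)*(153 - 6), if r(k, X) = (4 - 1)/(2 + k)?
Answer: 147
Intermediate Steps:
r(k, X) = 3/(2 + k)
r(1, -12)*(153 - 6) = (3/(2 + 1))*(153 - 6) = (3/3)*147 = (3*(⅓))*147 = 1*147 = 147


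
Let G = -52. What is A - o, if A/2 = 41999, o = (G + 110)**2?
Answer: 80634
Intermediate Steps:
o = 3364 (o = (-52 + 110)**2 = 58**2 = 3364)
A = 83998 (A = 2*41999 = 83998)
A - o = 83998 - 1*3364 = 83998 - 3364 = 80634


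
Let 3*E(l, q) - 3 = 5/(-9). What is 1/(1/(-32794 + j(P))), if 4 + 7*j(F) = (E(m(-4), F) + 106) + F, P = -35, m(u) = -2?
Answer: -6196235/189 ≈ -32784.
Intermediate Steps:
E(l, q) = 22/27 (E(l, q) = 1 + (5/(-9))/3 = 1 + (5*(-⅑))/3 = 1 + (⅓)*(-5/9) = 1 - 5/27 = 22/27)
j(F) = 2776/189 + F/7 (j(F) = -4/7 + ((22/27 + 106) + F)/7 = -4/7 + (2884/27 + F)/7 = -4/7 + (412/27 + F/7) = 2776/189 + F/7)
1/(1/(-32794 + j(P))) = 1/(1/(-32794 + (2776/189 + (⅐)*(-35)))) = 1/(1/(-32794 + (2776/189 - 5))) = 1/(1/(-32794 + 1831/189)) = 1/(1/(-6196235/189)) = 1/(-189/6196235) = -6196235/189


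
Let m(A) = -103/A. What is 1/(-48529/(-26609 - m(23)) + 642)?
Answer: 611904/393958535 ≈ 0.0015532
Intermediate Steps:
1/(-48529/(-26609 - m(23)) + 642) = 1/(-48529/(-26609 - (-103)/23) + 642) = 1/(-48529/(-26609 - 1*(-103/23)) + 642) = 1/(-48529/(-26609 + 103/23) + 642) = 1/(-48529/(-611904/23) + 642) = 1/(-48529*(-23/611904) + 642) = 1/(1116167/611904 + 642) = 1/(393958535/611904) = 611904/393958535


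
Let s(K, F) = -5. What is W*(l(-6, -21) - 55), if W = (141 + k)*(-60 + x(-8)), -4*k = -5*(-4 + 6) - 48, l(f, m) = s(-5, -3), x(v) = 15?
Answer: 419850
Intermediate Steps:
l(f, m) = -5
k = 29/2 (k = -(-5*(-4 + 6) - 48)/4 = -(-5*2 - 48)/4 = -(-10 - 48)/4 = -1/4*(-58) = 29/2 ≈ 14.500)
W = -13995/2 (W = (141 + 29/2)*(-60 + 15) = (311/2)*(-45) = -13995/2 ≈ -6997.5)
W*(l(-6, -21) - 55) = -13995*(-5 - 55)/2 = -13995/2*(-60) = 419850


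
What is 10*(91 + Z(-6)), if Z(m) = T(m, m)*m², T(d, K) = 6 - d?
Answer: 5230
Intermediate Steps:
Z(m) = m²*(6 - m) (Z(m) = (6 - m)*m² = m²*(6 - m))
10*(91 + Z(-6)) = 10*(91 + (-6)²*(6 - 1*(-6))) = 10*(91 + 36*(6 + 6)) = 10*(91 + 36*12) = 10*(91 + 432) = 10*523 = 5230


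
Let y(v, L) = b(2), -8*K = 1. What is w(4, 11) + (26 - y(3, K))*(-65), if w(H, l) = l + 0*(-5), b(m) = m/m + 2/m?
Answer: -1549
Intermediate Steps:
K = -⅛ (K = -⅛*1 = -⅛ ≈ -0.12500)
b(m) = 1 + 2/m
y(v, L) = 2 (y(v, L) = (2 + 2)/2 = (½)*4 = 2)
w(H, l) = l (w(H, l) = l + 0 = l)
w(4, 11) + (26 - y(3, K))*(-65) = 11 + (26 - 1*2)*(-65) = 11 + (26 - 2)*(-65) = 11 + 24*(-65) = 11 - 1560 = -1549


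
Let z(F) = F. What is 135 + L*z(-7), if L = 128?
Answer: -761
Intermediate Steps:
135 + L*z(-7) = 135 + 128*(-7) = 135 - 896 = -761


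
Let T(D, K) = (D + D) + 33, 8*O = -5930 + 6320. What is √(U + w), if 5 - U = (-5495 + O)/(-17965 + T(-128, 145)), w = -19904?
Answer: I*√6582754798651/18188 ≈ 141.06*I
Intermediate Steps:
O = 195/4 (O = (-5930 + 6320)/8 = (⅛)*390 = 195/4 ≈ 48.750)
T(D, K) = 33 + 2*D (T(D, K) = 2*D + 33 = 33 + 2*D)
U = 341975/72752 (U = 5 - (-5495 + 195/4)/(-17965 + (33 + 2*(-128))) = 5 - (-21785)/(4*(-17965 + (33 - 256))) = 5 - (-21785)/(4*(-17965 - 223)) = 5 - (-21785)/(4*(-18188)) = 5 - (-21785)*(-1)/(4*18188) = 5 - 1*21785/72752 = 5 - 21785/72752 = 341975/72752 ≈ 4.7006)
√(U + w) = √(341975/72752 - 19904) = √(-1447713833/72752) = I*√6582754798651/18188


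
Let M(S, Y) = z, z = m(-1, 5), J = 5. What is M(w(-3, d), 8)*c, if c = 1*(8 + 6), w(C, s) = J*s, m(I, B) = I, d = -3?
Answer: -14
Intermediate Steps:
w(C, s) = 5*s
c = 14 (c = 1*14 = 14)
z = -1
M(S, Y) = -1
M(w(-3, d), 8)*c = -1*14 = -14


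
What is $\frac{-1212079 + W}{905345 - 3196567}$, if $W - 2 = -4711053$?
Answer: $\frac{2961565}{1145611} \approx 2.5851$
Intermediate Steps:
$W = -4711051$ ($W = 2 - 4711053 = -4711051$)
$\frac{-1212079 + W}{905345 - 3196567} = \frac{-1212079 - 4711051}{905345 - 3196567} = - \frac{5923130}{-2291222} = \left(-5923130\right) \left(- \frac{1}{2291222}\right) = \frac{2961565}{1145611}$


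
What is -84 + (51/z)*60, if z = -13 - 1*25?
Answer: -3126/19 ≈ -164.53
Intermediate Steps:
z = -38 (z = -13 - 25 = -38)
-84 + (51/z)*60 = -84 + (51/(-38))*60 = -84 + (51*(-1/38))*60 = -84 - 51/38*60 = -84 - 1530/19 = -3126/19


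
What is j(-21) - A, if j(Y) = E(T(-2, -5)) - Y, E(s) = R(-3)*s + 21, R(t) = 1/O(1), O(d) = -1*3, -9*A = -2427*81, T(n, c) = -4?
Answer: -65399/3 ≈ -21800.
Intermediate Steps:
A = 21843 (A = -(-809)*81/3 = -⅑*(-196587) = 21843)
O(d) = -3
R(t) = -⅓ (R(t) = 1/(-3) = -⅓)
E(s) = 21 - s/3 (E(s) = -s/3 + 21 = 21 - s/3)
j(Y) = 67/3 - Y (j(Y) = (21 - ⅓*(-4)) - Y = (21 + 4/3) - Y = 67/3 - Y)
j(-21) - A = (67/3 - 1*(-21)) - 1*21843 = (67/3 + 21) - 21843 = 130/3 - 21843 = -65399/3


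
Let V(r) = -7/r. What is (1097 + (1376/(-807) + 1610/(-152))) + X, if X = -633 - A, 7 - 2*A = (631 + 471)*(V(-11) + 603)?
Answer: 224694089405/674652 ≈ 3.3305e+5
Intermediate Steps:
A = -7317203/22 (A = 7/2 - (631 + 471)*(-7/(-11) + 603)/2 = 7/2 - 551*(-7*(-1/11) + 603) = 7/2 - 551*(7/11 + 603) = 7/2 - 551*6640/11 = 7/2 - ½*7317280/11 = 7/2 - 3658640/11 = -7317203/22 ≈ -3.3260e+5)
X = 7303277/22 (X = -633 - 1*(-7317203/22) = -633 + 7317203/22 = 7303277/22 ≈ 3.3197e+5)
(1097 + (1376/(-807) + 1610/(-152))) + X = (1097 + (1376/(-807) + 1610/(-152))) + 7303277/22 = (1097 + (1376*(-1/807) + 1610*(-1/152))) + 7303277/22 = (1097 + (-1376/807 - 805/76)) + 7303277/22 = (1097 - 754211/61332) + 7303277/22 = 66526993/61332 + 7303277/22 = 224694089405/674652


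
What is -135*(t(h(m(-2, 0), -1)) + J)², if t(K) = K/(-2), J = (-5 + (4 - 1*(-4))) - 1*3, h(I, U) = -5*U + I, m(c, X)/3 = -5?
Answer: -3375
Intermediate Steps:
m(c, X) = -15 (m(c, X) = 3*(-5) = -15)
h(I, U) = I - 5*U
J = 0 (J = (-5 + (4 + 4)) - 3 = (-5 + 8) - 3 = 3 - 3 = 0)
t(K) = -K/2 (t(K) = K*(-½) = -K/2)
-135*(t(h(m(-2, 0), -1)) + J)² = -135*(-(-15 - 5*(-1))/2 + 0)² = -135*(-(-15 + 5)/2 + 0)² = -135*(-½*(-10) + 0)² = -135*(5 + 0)² = -135*5² = -135*25 = -3375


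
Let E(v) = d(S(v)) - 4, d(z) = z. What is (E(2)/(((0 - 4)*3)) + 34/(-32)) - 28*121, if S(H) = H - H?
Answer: -162659/48 ≈ -3388.7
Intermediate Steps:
S(H) = 0
E(v) = -4 (E(v) = 0 - 4 = -4)
(E(2)/(((0 - 4)*3)) + 34/(-32)) - 28*121 = (-4*1/(3*(0 - 4)) + 34/(-32)) - 28*121 = (-4/((-4*3)) + 34*(-1/32)) - 3388 = (-4/(-12) - 17/16) - 3388 = (-4*(-1/12) - 17/16) - 3388 = (⅓ - 17/16) - 3388 = -35/48 - 3388 = -162659/48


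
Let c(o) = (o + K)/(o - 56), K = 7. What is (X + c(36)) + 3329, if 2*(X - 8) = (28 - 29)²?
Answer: 66707/20 ≈ 3335.4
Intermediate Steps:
c(o) = (7 + o)/(-56 + o) (c(o) = (o + 7)/(o - 56) = (7 + o)/(-56 + o))
X = 17/2 (X = 8 + (28 - 29)²/2 = 8 + (½)*(-1)² = 8 + (½)*1 = 8 + ½ = 17/2 ≈ 8.5000)
(X + c(36)) + 3329 = (17/2 + (7 + 36)/(-56 + 36)) + 3329 = (17/2 + 43/(-20)) + 3329 = (17/2 - 1/20*43) + 3329 = (17/2 - 43/20) + 3329 = 127/20 + 3329 = 66707/20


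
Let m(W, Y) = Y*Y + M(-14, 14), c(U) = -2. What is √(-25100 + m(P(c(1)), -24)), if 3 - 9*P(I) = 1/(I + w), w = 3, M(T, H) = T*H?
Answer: 4*I*√1545 ≈ 157.23*I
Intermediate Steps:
M(T, H) = H*T
P(I) = ⅓ - 1/(9*(3 + I)) (P(I) = ⅓ - 1/(9*(I + 3)) = ⅓ - 1/(9*(3 + I)))
m(W, Y) = -196 + Y² (m(W, Y) = Y*Y + 14*(-14) = Y² - 196 = -196 + Y²)
√(-25100 + m(P(c(1)), -24)) = √(-25100 + (-196 + (-24)²)) = √(-25100 + (-196 + 576)) = √(-25100 + 380) = √(-24720) = 4*I*√1545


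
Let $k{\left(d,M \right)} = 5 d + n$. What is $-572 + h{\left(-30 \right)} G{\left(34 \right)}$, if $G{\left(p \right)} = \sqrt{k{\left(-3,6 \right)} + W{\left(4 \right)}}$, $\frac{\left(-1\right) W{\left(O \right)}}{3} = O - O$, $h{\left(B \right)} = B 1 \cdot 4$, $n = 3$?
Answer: $-572 - 240 i \sqrt{3} \approx -572.0 - 415.69 i$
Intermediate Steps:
$k{\left(d,M \right)} = 3 + 5 d$ ($k{\left(d,M \right)} = 5 d + 3 = 3 + 5 d$)
$h{\left(B \right)} = 4 B$ ($h{\left(B \right)} = B 4 = 4 B$)
$W{\left(O \right)} = 0$ ($W{\left(O \right)} = - 3 \left(O - O\right) = \left(-3\right) 0 = 0$)
$G{\left(p \right)} = 2 i \sqrt{3}$ ($G{\left(p \right)} = \sqrt{\left(3 + 5 \left(-3\right)\right) + 0} = \sqrt{\left(3 - 15\right) + 0} = \sqrt{-12 + 0} = \sqrt{-12} = 2 i \sqrt{3}$)
$-572 + h{\left(-30 \right)} G{\left(34 \right)} = -572 + 4 \left(-30\right) 2 i \sqrt{3} = -572 - 120 \cdot 2 i \sqrt{3} = -572 - 240 i \sqrt{3}$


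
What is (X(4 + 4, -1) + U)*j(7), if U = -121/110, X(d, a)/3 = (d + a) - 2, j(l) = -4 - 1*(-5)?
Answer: 139/10 ≈ 13.900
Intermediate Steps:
j(l) = 1 (j(l) = -4 + 5 = 1)
X(d, a) = -6 + 3*a + 3*d (X(d, a) = 3*((d + a) - 2) = 3*((a + d) - 2) = 3*(-2 + a + d) = -6 + 3*a + 3*d)
U = -11/10 (U = -121*1/110 = -11/10 ≈ -1.1000)
(X(4 + 4, -1) + U)*j(7) = ((-6 + 3*(-1) + 3*(4 + 4)) - 11/10)*1 = ((-6 - 3 + 3*8) - 11/10)*1 = ((-6 - 3 + 24) - 11/10)*1 = (15 - 11/10)*1 = (139/10)*1 = 139/10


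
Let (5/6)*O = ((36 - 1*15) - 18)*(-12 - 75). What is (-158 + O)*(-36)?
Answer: 84816/5 ≈ 16963.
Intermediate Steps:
O = -1566/5 (O = 6*(((36 - 1*15) - 18)*(-12 - 75))/5 = 6*(((36 - 15) - 18)*(-87))/5 = 6*((21 - 18)*(-87))/5 = 6*(3*(-87))/5 = (6/5)*(-261) = -1566/5 ≈ -313.20)
(-158 + O)*(-36) = (-158 - 1566/5)*(-36) = -2356/5*(-36) = 84816/5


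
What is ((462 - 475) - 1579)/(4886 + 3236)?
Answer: -796/4061 ≈ -0.19601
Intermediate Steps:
((462 - 475) - 1579)/(4886 + 3236) = (-13 - 1579)/8122 = -1592*1/8122 = -796/4061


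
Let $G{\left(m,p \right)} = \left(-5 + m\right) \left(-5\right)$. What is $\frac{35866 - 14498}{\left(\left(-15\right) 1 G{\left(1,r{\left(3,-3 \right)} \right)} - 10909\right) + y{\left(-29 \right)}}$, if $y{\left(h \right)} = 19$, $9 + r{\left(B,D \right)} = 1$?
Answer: $- \frac{10684}{5595} \approx -1.9096$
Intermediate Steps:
$r{\left(B,D \right)} = -8$ ($r{\left(B,D \right)} = -9 + 1 = -8$)
$G{\left(m,p \right)} = 25 - 5 m$
$\frac{35866 - 14498}{\left(\left(-15\right) 1 G{\left(1,r{\left(3,-3 \right)} \right)} - 10909\right) + y{\left(-29 \right)}} = \frac{35866 - 14498}{\left(\left(-15\right) 1 \left(25 - 5\right) - 10909\right) + 19} = \frac{21368}{\left(- 15 \left(25 - 5\right) - 10909\right) + 19} = \frac{21368}{\left(\left(-15\right) 20 - 10909\right) + 19} = \frac{21368}{\left(-300 - 10909\right) + 19} = \frac{21368}{-11209 + 19} = \frac{21368}{-11190} = 21368 \left(- \frac{1}{11190}\right) = - \frac{10684}{5595}$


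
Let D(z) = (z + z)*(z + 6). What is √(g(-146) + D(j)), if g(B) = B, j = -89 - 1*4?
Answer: 2*√4009 ≈ 126.63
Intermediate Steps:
j = -93 (j = -89 - 4 = -93)
D(z) = 2*z*(6 + z) (D(z) = (2*z)*(6 + z) = 2*z*(6 + z))
√(g(-146) + D(j)) = √(-146 + 2*(-93)*(6 - 93)) = √(-146 + 2*(-93)*(-87)) = √(-146 + 16182) = √16036 = 2*√4009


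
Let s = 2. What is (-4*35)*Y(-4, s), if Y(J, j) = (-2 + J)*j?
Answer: 1680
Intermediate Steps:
Y(J, j) = j*(-2 + J)
(-4*35)*Y(-4, s) = (-4*35)*(2*(-2 - 4)) = -280*(-6) = -140*(-12) = 1680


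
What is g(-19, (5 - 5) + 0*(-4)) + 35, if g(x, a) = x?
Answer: 16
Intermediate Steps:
g(-19, (5 - 5) + 0*(-4)) + 35 = -19 + 35 = 16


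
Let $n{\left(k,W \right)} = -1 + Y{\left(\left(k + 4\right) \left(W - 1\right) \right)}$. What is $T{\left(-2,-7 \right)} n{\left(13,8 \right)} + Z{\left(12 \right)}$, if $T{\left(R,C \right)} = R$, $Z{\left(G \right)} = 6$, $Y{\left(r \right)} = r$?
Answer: $-230$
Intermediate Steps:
$n{\left(k,W \right)} = -1 + \left(-1 + W\right) \left(4 + k\right)$ ($n{\left(k,W \right)} = -1 + \left(k + 4\right) \left(W - 1\right) = -1 + \left(4 + k\right) \left(-1 + W\right) = -1 + \left(-1 + W\right) \left(4 + k\right)$)
$T{\left(-2,-7 \right)} n{\left(13,8 \right)} + Z{\left(12 \right)} = - 2 \left(-5 - 13 + 4 \cdot 8 + 8 \cdot 13\right) + 6 = - 2 \left(-5 - 13 + 32 + 104\right) + 6 = \left(-2\right) 118 + 6 = -236 + 6 = -230$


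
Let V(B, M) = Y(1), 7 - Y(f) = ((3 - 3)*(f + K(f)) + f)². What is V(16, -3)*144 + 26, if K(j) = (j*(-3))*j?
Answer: 890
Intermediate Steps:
K(j) = -3*j² (K(j) = (-3*j)*j = -3*j²)
Y(f) = 7 - f² (Y(f) = 7 - ((3 - 3)*(f - 3*f²) + f)² = 7 - (0*(f - 3*f²) + f)² = 7 - (0 + f)² = 7 - f²)
V(B, M) = 6 (V(B, M) = 7 - 1*1² = 7 - 1*1 = 7 - 1 = 6)
V(16, -3)*144 + 26 = 6*144 + 26 = 864 + 26 = 890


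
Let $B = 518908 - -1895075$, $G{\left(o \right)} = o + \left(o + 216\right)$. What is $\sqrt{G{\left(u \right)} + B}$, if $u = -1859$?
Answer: $\sqrt{2410481} \approx 1552.6$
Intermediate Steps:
$G{\left(o \right)} = 216 + 2 o$ ($G{\left(o \right)} = o + \left(216 + o\right) = 216 + 2 o$)
$B = 2413983$ ($B = 518908 + 1895075 = 2413983$)
$\sqrt{G{\left(u \right)} + B} = \sqrt{\left(216 + 2 \left(-1859\right)\right) + 2413983} = \sqrt{\left(216 - 3718\right) + 2413983} = \sqrt{-3502 + 2413983} = \sqrt{2410481}$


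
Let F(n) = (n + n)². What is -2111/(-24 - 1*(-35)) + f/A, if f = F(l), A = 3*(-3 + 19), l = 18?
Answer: -1814/11 ≈ -164.91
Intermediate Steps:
A = 48 (A = 3*16 = 48)
F(n) = 4*n² (F(n) = (2*n)² = 4*n²)
f = 1296 (f = 4*18² = 4*324 = 1296)
-2111/(-24 - 1*(-35)) + f/A = -2111/(-24 - 1*(-35)) + 1296/48 = -2111/(-24 + 35) + 1296*(1/48) = -2111/11 + 27 = -1814/11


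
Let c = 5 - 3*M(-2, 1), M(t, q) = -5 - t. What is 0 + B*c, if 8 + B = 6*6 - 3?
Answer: 350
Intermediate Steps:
B = 25 (B = -8 + (6*6 - 3) = -8 + (36 - 3) = -8 + 33 = 25)
c = 14 (c = 5 - 3*(-5 - 1*(-2)) = 5 - 3*(-5 + 2) = 5 - 3*(-3) = 5 + 9 = 14)
0 + B*c = 0 + 25*14 = 0 + 350 = 350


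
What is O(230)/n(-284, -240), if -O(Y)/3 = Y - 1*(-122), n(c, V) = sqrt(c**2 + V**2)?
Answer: -264*sqrt(8641)/8641 ≈ -2.8400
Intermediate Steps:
n(c, V) = sqrt(V**2 + c**2)
O(Y) = -366 - 3*Y (O(Y) = -3*(Y - 1*(-122)) = -3*(Y + 122) = -3*(122 + Y) = -366 - 3*Y)
O(230)/n(-284, -240) = (-366 - 3*230)/(sqrt((-240)**2 + (-284)**2)) = (-366 - 690)/(sqrt(57600 + 80656)) = -1056*sqrt(8641)/34564 = -264*sqrt(8641)/8641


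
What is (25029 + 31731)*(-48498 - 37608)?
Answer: -4887376560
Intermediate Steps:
(25029 + 31731)*(-48498 - 37608) = 56760*(-86106) = -4887376560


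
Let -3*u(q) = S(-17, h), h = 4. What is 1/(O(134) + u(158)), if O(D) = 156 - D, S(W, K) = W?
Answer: 3/83 ≈ 0.036145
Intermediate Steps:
u(q) = 17/3 (u(q) = -⅓*(-17) = 17/3)
1/(O(134) + u(158)) = 1/((156 - 1*134) + 17/3) = 1/((156 - 134) + 17/3) = 1/(22 + 17/3) = 1/(83/3) = 3/83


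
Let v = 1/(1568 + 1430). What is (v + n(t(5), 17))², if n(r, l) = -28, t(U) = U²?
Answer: 7046427249/8988004 ≈ 783.98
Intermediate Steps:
v = 1/2998 ≈ 0.00033356
(v + n(t(5), 17))² = (1/2998 - 28)² = (-83943/2998)² = 7046427249/8988004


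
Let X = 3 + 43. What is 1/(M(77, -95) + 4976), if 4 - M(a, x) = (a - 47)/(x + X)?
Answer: 49/244050 ≈ 0.00020078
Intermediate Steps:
X = 46
M(a, x) = 4 - (-47 + a)/(46 + x) (M(a, x) = 4 - (a - 47)/(x + 46) = 4 - (-47 + a)/(46 + x))
1/(M(77, -95) + 4976) = 1/((231 - 1*77 + 4*(-95))/(46 - 95) + 4976) = 1/((231 - 77 - 380)/(-49) + 4976) = 1/(-1/49*(-226) + 4976) = 1/(226/49 + 4976) = 1/(244050/49) = 49/244050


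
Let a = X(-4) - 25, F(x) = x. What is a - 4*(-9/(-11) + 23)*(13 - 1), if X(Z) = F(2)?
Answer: -12829/11 ≈ -1166.3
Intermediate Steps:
X(Z) = 2
a = -23 (a = 2 - 25 = -23)
a - 4*(-9/(-11) + 23)*(13 - 1) = -23 - 4*(-9/(-11) + 23)*(13 - 1) = -23 - 4*(-9*(-1/11) + 23)*12 = -23 - 4*(9/11 + 23)*12 = -23 - 1048*12/11 = -23 - 4*3144/11 = -23 - 12576/11 = -12829/11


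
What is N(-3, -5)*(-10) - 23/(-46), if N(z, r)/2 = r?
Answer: 201/2 ≈ 100.50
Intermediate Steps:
N(z, r) = 2*r
N(-3, -5)*(-10) - 23/(-46) = (2*(-5))*(-10) - 23/(-46) = -10*(-10) - 23*(-1/46) = 100 + 1/2 = 201/2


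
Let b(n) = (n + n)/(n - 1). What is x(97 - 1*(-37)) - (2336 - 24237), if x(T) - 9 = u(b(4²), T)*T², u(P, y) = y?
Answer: 2428014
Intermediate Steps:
b(n) = 2*n/(-1 + n) (b(n) = (2*n)/(-1 + n) = 2*n/(-1 + n))
x(T) = 9 + T³ (x(T) = 9 + T*T² = 9 + T³)
x(97 - 1*(-37)) - (2336 - 24237) = (9 + (97 - 1*(-37))³) - (2336 - 24237) = (9 + (97 + 37)³) - 1*(-21901) = (9 + 134³) + 21901 = (9 + 2406104) + 21901 = 2406113 + 21901 = 2428014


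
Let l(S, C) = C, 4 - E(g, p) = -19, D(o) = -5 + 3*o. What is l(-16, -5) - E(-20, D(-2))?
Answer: -28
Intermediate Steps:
E(g, p) = 23 (E(g, p) = 4 - 1*(-19) = 4 + 19 = 23)
l(-16, -5) - E(-20, D(-2)) = -5 - 1*23 = -5 - 23 = -28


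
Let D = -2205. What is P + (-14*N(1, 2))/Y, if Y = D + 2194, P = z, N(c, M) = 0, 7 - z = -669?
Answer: 676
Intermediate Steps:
z = 676 (z = 7 - 1*(-669) = 7 + 669 = 676)
P = 676
Y = -11 (Y = -2205 + 2194 = -11)
P + (-14*N(1, 2))/Y = 676 - 14*0/(-11) = 676 + 0*(-1/11) = 676 + 0 = 676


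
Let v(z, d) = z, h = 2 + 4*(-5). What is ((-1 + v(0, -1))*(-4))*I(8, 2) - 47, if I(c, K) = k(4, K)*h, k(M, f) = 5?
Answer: -407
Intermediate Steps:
h = -18 (h = 2 - 20 = -18)
I(c, K) = -90 (I(c, K) = 5*(-18) = -90)
((-1 + v(0, -1))*(-4))*I(8, 2) - 47 = ((-1 + 0)*(-4))*(-90) - 47 = -1*(-4)*(-90) - 47 = 4*(-90) - 47 = -360 - 47 = -407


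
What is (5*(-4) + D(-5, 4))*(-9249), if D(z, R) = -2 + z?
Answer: 249723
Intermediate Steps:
(5*(-4) + D(-5, 4))*(-9249) = (5*(-4) + (-2 - 5))*(-9249) = (-20 - 7)*(-9249) = -27*(-9249) = 249723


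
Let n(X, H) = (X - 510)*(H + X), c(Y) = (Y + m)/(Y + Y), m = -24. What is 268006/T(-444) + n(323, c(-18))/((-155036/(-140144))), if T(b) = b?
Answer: -158896405219/2868166 ≈ -55400.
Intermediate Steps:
c(Y) = (-24 + Y)/(2*Y) (c(Y) = (Y - 24)/(Y + Y) = (-24 + Y)/((2*Y)) = (-24 + Y)*(1/(2*Y)) = (-24 + Y)/(2*Y))
n(X, H) = (-510 + X)*(H + X)
268006/T(-444) + n(323, c(-18))/((-155036/(-140144))) = 268006/(-444) + (323² - 255*(-24 - 18)/(-18) - 510*323 + ((½)*(-24 - 18)/(-18))*323)/((-155036/(-140144))) = 268006*(-1/444) + (104329 - 255*(-1)*(-42)/18 - 164730 + ((½)*(-1/18)*(-42))*323)/((-155036*(-1/140144))) = -134003/222 + (104329 - 510*7/6 - 164730 + (7/6)*323)/(38759/35036) = -134003/222 + (104329 - 595 - 164730 + 2261/6)*(35036/38759) = -134003/222 - 363715/6*35036/38759 = -134003/222 - 6371559370/116277 = -158896405219/2868166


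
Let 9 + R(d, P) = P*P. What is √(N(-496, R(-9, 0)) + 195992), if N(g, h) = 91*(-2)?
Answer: √195810 ≈ 442.50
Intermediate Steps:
R(d, P) = -9 + P² (R(d, P) = -9 + P*P = -9 + P²)
N(g, h) = -182
√(N(-496, R(-9, 0)) + 195992) = √(-182 + 195992) = √195810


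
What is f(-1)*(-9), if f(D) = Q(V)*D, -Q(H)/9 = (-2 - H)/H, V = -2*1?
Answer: 0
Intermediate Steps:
V = -2
Q(H) = -9*(-2 - H)/H
f(D) = 0 (f(D) = (9 + 18/(-2))*D = (9 + 18*(-½))*D = (9 - 9)*D = 0*D = 0)
f(-1)*(-9) = 0*(-9) = 0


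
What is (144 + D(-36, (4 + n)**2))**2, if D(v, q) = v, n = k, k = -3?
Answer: 11664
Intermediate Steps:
n = -3
(144 + D(-36, (4 + n)**2))**2 = (144 - 36)**2 = 108**2 = 11664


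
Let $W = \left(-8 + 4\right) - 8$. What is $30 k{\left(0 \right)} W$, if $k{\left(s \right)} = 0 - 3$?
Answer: $1080$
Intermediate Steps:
$W = -12$ ($W = -4 - 8 = -12$)
$k{\left(s \right)} = -3$
$30 k{\left(0 \right)} W = 30 \left(-3\right) \left(-12\right) = \left(-90\right) \left(-12\right) = 1080$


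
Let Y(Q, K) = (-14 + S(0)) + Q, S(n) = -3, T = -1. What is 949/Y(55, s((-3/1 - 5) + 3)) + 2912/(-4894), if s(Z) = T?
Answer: 2266875/92986 ≈ 24.379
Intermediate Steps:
s(Z) = -1
Y(Q, K) = -17 + Q (Y(Q, K) = (-14 - 3) + Q = -17 + Q)
949/Y(55, s((-3/1 - 5) + 3)) + 2912/(-4894) = 949/(-17 + 55) + 2912/(-4894) = 949/38 + 2912*(-1/4894) = 949*(1/38) - 1456/2447 = 949/38 - 1456/2447 = 2266875/92986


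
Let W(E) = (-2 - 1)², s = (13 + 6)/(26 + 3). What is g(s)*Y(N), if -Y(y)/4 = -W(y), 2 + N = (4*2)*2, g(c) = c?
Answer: 684/29 ≈ 23.586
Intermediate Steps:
s = 19/29 ≈ 0.65517
W(E) = 9 (W(E) = (-3)² = 9)
N = 14 (N = -2 + (4*2)*2 = -2 + 8*2 = -2 + 16 = 14)
Y(y) = 36 (Y(y) = -(-4)*9 = -4*(-9) = 36)
g(s)*Y(N) = (19/29)*36 = 684/29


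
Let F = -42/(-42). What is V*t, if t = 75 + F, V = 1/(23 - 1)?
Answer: 38/11 ≈ 3.4545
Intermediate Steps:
F = 1 (F = -42*(-1/42) = 1)
V = 1/22 ≈ 0.045455
t = 76 (t = 75 + 1 = 76)
V*t = (1/22)*76 = 38/11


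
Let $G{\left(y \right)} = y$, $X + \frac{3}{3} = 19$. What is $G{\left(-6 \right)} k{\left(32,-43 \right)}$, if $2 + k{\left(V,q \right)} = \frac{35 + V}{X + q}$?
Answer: $\frac{702}{25} \approx 28.08$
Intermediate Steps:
$X = 18$ ($X = -1 + 19 = 18$)
$k{\left(V,q \right)} = -2 + \frac{35 + V}{18 + q}$
$G{\left(-6 \right)} k{\left(32,-43 \right)} = - 6 \frac{-1 + 32 - -86}{18 - 43} = - 6 \frac{-1 + 32 + 86}{-25} = - 6 \left(\left(- \frac{1}{25}\right) 117\right) = \left(-6\right) \left(- \frac{117}{25}\right) = \frac{702}{25}$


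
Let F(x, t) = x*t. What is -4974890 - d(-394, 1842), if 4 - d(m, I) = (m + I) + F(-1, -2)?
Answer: -4973444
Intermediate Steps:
F(x, t) = t*x
d(m, I) = 2 - I - m (d(m, I) = 4 - ((m + I) - 2*(-1)) = 4 - ((I + m) + 2) = 4 - (2 + I + m) = 4 + (-2 - I - m) = 2 - I - m)
-4974890 - d(-394, 1842) = -4974890 - (2 - 1*1842 - 1*(-394)) = -4974890 - (2 - 1842 + 394) = -4974890 - 1*(-1446) = -4974890 + 1446 = -4973444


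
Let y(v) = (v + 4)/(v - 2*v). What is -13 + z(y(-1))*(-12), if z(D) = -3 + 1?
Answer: 11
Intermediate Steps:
y(v) = -(4 + v)/v (y(v) = (4 + v)/((-v)) = (4 + v)*(-1/v) = -(4 + v)/v)
z(D) = -2
-13 + z(y(-1))*(-12) = -13 - 2*(-12) = -13 + 24 = 11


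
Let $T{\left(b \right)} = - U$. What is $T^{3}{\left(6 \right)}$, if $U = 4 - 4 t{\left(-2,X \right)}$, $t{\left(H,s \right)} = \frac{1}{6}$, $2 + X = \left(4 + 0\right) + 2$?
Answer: $- \frac{1000}{27} \approx -37.037$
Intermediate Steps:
$X = 4$ ($X = -2 + \left(\left(4 + 0\right) + 2\right) = -2 + \left(4 + 2\right) = -2 + 6 = 4$)
$t{\left(H,s \right)} = \frac{1}{6}$
$U = \frac{10}{3}$ ($U = 4 - \frac{2}{3} = \frac{10}{3} \approx 3.3333$)
$T{\left(b \right)} = - \frac{10}{3}$ ($T{\left(b \right)} = \left(-1\right) \frac{10}{3} = - \frac{10}{3}$)
$T^{3}{\left(6 \right)} = \left(- \frac{10}{3}\right)^{3} = - \frac{1000}{27}$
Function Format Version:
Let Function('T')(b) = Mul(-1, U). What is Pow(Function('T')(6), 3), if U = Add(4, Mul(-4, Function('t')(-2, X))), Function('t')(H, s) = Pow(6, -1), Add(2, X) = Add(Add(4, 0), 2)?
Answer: Rational(-1000, 27) ≈ -37.037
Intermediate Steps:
X = 4 (X = Add(-2, Add(Add(4, 0), 2)) = Add(-2, Add(4, 2)) = Add(-2, 6) = 4)
Function('t')(H, s) = Rational(1, 6)
U = Rational(10, 3) (U = Add(4, Mul(-4, Rational(1, 6))) = Add(4, Rational(-2, 3)) = Rational(10, 3) ≈ 3.3333)
Function('T')(b) = Rational(-10, 3) (Function('T')(b) = Mul(-1, Rational(10, 3)) = Rational(-10, 3))
Pow(Function('T')(6), 3) = Pow(Rational(-10, 3), 3) = Rational(-1000, 27)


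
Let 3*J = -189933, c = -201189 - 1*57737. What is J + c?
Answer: -322237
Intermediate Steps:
c = -258926 (c = -201189 - 57737 = -258926)
J = -63311 (J = (1/3)*(-189933) = -63311)
J + c = -63311 - 258926 = -322237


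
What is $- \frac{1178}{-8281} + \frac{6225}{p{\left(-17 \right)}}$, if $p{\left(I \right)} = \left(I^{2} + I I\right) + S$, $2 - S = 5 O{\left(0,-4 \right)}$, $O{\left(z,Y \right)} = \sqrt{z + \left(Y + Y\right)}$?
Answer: $\frac{100983551}{9291282} + \frac{415 i \sqrt{2}}{2244} \approx 10.869 + 0.26154 i$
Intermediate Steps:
$O{\left(z,Y \right)} = \sqrt{z + 2 Y}$
$S = 2 - 10 i \sqrt{2}$ ($S = 2 - 5 \sqrt{0 + 2 \left(-4\right)} = 2 - 5 \sqrt{0 - 8} = 2 - 5 \sqrt{-8} = 2 - 5 \cdot 2 i \sqrt{2} = 2 - 10 i \sqrt{2} \approx 2.0 - 14.142 i$)
$p{\left(I \right)} = 2 + 2 I^{2} - 10 i \sqrt{2}$ ($p{\left(I \right)} = \left(I^{2} + I I\right) + \left(2 - 10 i \sqrt{2}\right) = \left(I^{2} + I^{2}\right) + \left(2 - 10 i \sqrt{2}\right) = 2 I^{2} + \left(2 - 10 i \sqrt{2}\right) = 2 + 2 I^{2} - 10 i \sqrt{2}$)
$- \frac{1178}{-8281} + \frac{6225}{p{\left(-17 \right)}} = - \frac{1178}{-8281} + \frac{6225}{2 + 2 \left(-17\right)^{2} - 10 i \sqrt{2}} = \left(-1178\right) \left(- \frac{1}{8281}\right) + \frac{6225}{2 + 2 \cdot 289 - 10 i \sqrt{2}} = \frac{1178}{8281} + \frac{6225}{2 + 578 - 10 i \sqrt{2}} = \frac{1178}{8281} + \frac{6225}{580 - 10 i \sqrt{2}}$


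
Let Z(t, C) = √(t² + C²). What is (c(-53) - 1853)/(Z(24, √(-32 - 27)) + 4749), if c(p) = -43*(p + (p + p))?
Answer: 5917254/5638121 - 1246*√517/5638121 ≈ 1.0445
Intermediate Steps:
Z(t, C) = √(C² + t²)
c(p) = -129*p (c(p) = -43*(p + 2*p) = -129*p)
(c(-53) - 1853)/(Z(24, √(-32 - 27)) + 4749) = (-129*(-53) - 1853)/(√((√(-32 - 27))² + 24²) + 4749) = (6837 - 1853)/(√((√(-59))² + 576) + 4749) = 4984/(√((I*√59)² + 576) + 4749) = 4984/(√(-59 + 576) + 4749) = 4984/(√517 + 4749) = 4984/(4749 + √517)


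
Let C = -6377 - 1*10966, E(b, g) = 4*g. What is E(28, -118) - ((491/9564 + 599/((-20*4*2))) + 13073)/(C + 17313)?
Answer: -417255289/11476800 ≈ -36.356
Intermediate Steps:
C = -17343 (C = -6377 - 10966 = -17343)
E(28, -118) - ((491/9564 + 599/((-20*4*2))) + 13073)/(C + 17313) = 4*(-118) - ((491/9564 + 599/((-20*4*2))) + 13073)/(-17343 + 17313) = -472 - ((491*(1/9564) + 599/((-80*2))) + 13073)/(-30) = -472 - ((491/9564 + 599/(-160)) + 13073)*(-1)/30 = -472 - ((491/9564 + 599*(-1/160)) + 13073)*(-1)/30 = -472 - ((491/9564 - 599/160) + 13073)*(-1)/30 = -472 - (-1412569/382560 + 13073)*(-1)/30 = -472 - 4999794311*(-1)/(382560*30) = -472 - 1*(-4999794311/11476800) = -472 + 4999794311/11476800 = -417255289/11476800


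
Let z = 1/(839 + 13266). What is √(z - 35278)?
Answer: I*√7018594245845/14105 ≈ 187.82*I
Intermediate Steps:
z = 1/14105 ≈ 7.0897e-5
√(z - 35278) = √(1/14105 - 35278) = √(-497596189/14105) = I*√7018594245845/14105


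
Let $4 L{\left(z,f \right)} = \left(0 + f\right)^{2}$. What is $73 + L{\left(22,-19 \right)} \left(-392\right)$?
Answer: $-35305$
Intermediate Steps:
$L{\left(z,f \right)} = \frac{f^{2}}{4}$ ($L{\left(z,f \right)} = \frac{\left(0 + f\right)^{2}}{4} = \frac{f^{2}}{4}$)
$73 + L{\left(22,-19 \right)} \left(-392\right) = 73 + \frac{\left(-19\right)^{2}}{4} \left(-392\right) = 73 + \frac{1}{4} \cdot 361 \left(-392\right) = 73 + \frac{361}{4} \left(-392\right) = 73 - 35378 = -35305$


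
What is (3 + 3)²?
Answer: 36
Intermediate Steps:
(3 + 3)² = 6² = 36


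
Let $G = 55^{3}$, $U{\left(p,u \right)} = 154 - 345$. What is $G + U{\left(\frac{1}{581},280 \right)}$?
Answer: $166184$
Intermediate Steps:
$U{\left(p,u \right)} = -191$ ($U{\left(p,u \right)} = 154 - 345 = -191$)
$G = 166375$
$G + U{\left(\frac{1}{581},280 \right)} = 166375 - 191 = 166184$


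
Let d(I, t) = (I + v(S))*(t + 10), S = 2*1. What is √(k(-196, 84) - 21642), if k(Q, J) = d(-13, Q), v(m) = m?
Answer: 2*I*√4899 ≈ 139.99*I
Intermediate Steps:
S = 2
d(I, t) = (2 + I)*(10 + t) (d(I, t) = (I + 2)*(t + 10) = (2 + I)*(10 + t))
k(Q, J) = -110 - 11*Q (k(Q, J) = 20 + 2*Q + 10*(-13) - 13*Q = 20 + 2*Q - 130 - 13*Q = -110 - 11*Q)
√(k(-196, 84) - 21642) = √((-110 - 11*(-196)) - 21642) = √((-110 + 2156) - 21642) = √(2046 - 21642) = √(-19596) = 2*I*√4899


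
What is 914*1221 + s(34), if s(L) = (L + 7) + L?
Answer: 1116069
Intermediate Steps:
s(L) = 7 + 2*L (s(L) = (7 + L) + L = 7 + 2*L)
914*1221 + s(34) = 914*1221 + (7 + 2*34) = 1115994 + (7 + 68) = 1115994 + 75 = 1116069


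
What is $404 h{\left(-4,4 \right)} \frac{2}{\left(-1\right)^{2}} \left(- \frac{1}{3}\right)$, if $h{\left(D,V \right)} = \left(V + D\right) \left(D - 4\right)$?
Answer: $0$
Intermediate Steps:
$h{\left(D,V \right)} = \left(-4 + D\right) \left(D + V\right)$ ($h{\left(D,V \right)} = \left(D + V\right) \left(-4 + D\right) = \left(-4 + D\right) \left(D + V\right)$)
$404 h{\left(-4,4 \right)} \frac{2}{\left(-1\right)^{2}} \left(- \frac{1}{3}\right) = 404 \left(\left(-4\right)^{2} - -16 - 16 - 16\right) \frac{2}{\left(-1\right)^{2}} \left(- \frac{1}{3}\right) = 404 \left(16 + 16 - 16 - 16\right) \frac{2}{1} \left(\left(-1\right) \frac{1}{3}\right) = 404 \cdot 0 \cdot 2 \cdot 1 \left(- \frac{1}{3}\right) = 404 \cdot 0 \cdot 2 \left(- \frac{1}{3}\right) = 404 \cdot 0 \left(- \frac{1}{3}\right) = 404 \cdot 0 = 0$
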